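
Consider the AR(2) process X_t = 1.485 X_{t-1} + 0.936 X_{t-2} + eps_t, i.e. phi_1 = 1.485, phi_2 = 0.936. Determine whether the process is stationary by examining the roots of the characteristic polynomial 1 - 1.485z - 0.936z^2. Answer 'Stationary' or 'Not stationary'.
\text{Not stationary}

The AR(p) characteristic polynomial is P(z) = 1 - 1.485z - 0.936z^2.
Stationarity requires all roots to lie outside the unit circle, i.e. |z| > 1 for every root.
Set 1 + (-1.485) z + (-0.936) z^2 = 0, i.e. a z^2 + b z + c = 0 with a = -0.936, b = -1.485, c = 1.
Discriminant D = b^2 - 4ac = (-1.485)^2 - 4*(-0.936)*1 = 2.205225 - (-3.744) = 5.949225.
D >= 0, so the roots are real: z = (-b +/- sqrt(D)) / (2a) = (1.485 +/- 2.439103) / (-1.872).
  z_1 = (1.485 + 2.439103) / (-1.872) = -2.0962,   |z_1| = 2.0962.
  z_2 = (1.485 - 2.439103) / (-1.872) = 0.5097,   |z_2| = 0.5097.
Moduli of all roots: 2.0962, 0.5097.
All moduli strictly greater than 1? No.
Verdict: Not stationary.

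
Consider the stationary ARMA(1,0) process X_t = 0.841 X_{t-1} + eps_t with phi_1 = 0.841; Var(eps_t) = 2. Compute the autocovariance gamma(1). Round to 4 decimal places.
\gamma(1) = 5.7461

Multiply the model equation by X_{t-k} and take expectations. With theta_0 = psi_0 = 1 and psi_j the MA(infinity) weights, this gives
  gamma(k) - sum_i phi_i gamma(k-i) = c_k,
  c_k = sigma^2 * sum_{j=k..q} theta_j psi_{j-k}   (c_k = 0 for k > q),
using gamma(-m) = gamma(m).
Pure AR (q = 0): c_0 = sigma^2 = 2, c_k = 0 for k >= 1.
Equations for k = 0 and k = 1 (AR order 1):
  gamma(0) = phi_1 gamma(1) + c_0
  gamma(1) = phi_1 gamma(0) + c_1
Substituting the second into the first: gamma(0) (1 - phi_1^2) = c_0 + phi_1 c_1, so
  gamma(0) = c_0 / (1 - phi_1^2) = 2 / (1 - (0.841)^2) = 2 / 0.292719 = 6.832491.
  gamma(1) = phi_1 gamma(0) = (0.841)(6.832491) = 5.746125.
Therefore gamma(1) = 5.7461 (to 4 decimal places).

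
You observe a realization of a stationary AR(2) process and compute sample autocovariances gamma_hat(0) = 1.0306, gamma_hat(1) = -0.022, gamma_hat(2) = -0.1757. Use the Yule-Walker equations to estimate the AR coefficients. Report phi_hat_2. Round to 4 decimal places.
\hat\phi_{2} = -0.1710

The Yule-Walker equations for an AR(p) process read, in matrix form,
  Gamma_p phi = r_p,   with   (Gamma_p)_{ij} = gamma(|i - j|),
                       (r_p)_i = gamma(i),   i,j = 1..p.
Substitute the sample gammas (Toeplitz matrix and right-hand side of size 2):
  Gamma_p = [[1.0306, -0.022], [-0.022, 1.0306]]
  r_p     = [-0.022, -0.1757]
Written out:
  1.0306 phi_1 - 0.022 phi_2 = -0.022
  -0.022 phi_1 + 1.0306 phi_2 = -0.1757
Solve by Cramer's rule:
  det = gamma(0)^2 - gamma(1)^2 = (1.0306)^2 - (-0.022)^2 = 1.06213636 - 0.000484 = 1.06165236
  phi_hat_1 = [gamma(1) gamma(0) - gamma(1) gamma(2)] / det = [(-0.022)(1.0306) - (-0.022)(-0.1757)] / 1.06165236 = -0.0265386 / 1.06165236 = -0.025
  phi_hat_2 = [gamma(0) gamma(2) - gamma(1)^2] / det = [(1.0306)(-0.1757) - (-0.022)^2] / 1.06165236 = -0.18156042 / 1.06165236 = -0.171
So phi_hat = [-0.0250, -0.1710].
Therefore phi_hat_2 = -0.1710.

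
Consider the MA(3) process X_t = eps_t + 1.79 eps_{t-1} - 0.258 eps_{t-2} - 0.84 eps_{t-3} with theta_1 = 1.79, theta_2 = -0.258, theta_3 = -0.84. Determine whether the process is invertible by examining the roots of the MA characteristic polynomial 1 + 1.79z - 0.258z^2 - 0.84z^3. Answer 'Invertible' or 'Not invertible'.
\text{Not invertible}

The MA(q) characteristic polynomial is P(z) = 1 + 1.79z - 0.258z^2 - 0.84z^3.
Invertibility requires all roots to lie outside the unit circle, i.e. |z| > 1 for every root.
Degree 3: look for a simple real root z0 first, then factor out (1 - z/z0) and solve the remaining quadratic.
Testing z0 = -1.25: P(-1.25) = 1 + (1.79)(-1.25) + (-0.258)(-1.25)^2 + (-0.84)(-1.25)^3
  = 1 + (-2.2375) + (-0.403125) + (1.640625) = 0.  So z_0 = -1.25 is a root, |z_0| = 1.25.
Divide out the factor (1 + 0.8 z) = (1 - z/z0) (since 1/z0 = -0.8):
  P(z) = (1 + 0.8 z)(1 + (0.99) z + (-1.05) z^2)
  [check: z-coef 0.99 - (-0.8) = 1.79; z^2-coef -1.05 - (-0.8)(0.99) = -0.258; z^3-coef -(-0.8)(-1.05) = -0.84.]
Remaining roots from the quadratic factor 1 + (0.99) z + (-1.05) z^2:
  Set 1 + (0.99) z + (-1.05) z^2 = 0, i.e. a z^2 + b z + c = 0 with a = -1.05, b = 0.99, c = 1.
  Discriminant D = b^2 - 4ac = (0.99)^2 - 4*(-1.05)*1 = 0.9801 - (-4.2) = 5.1801.
  D >= 0, so the roots are real: z = (-b +/- sqrt(D)) / (2a) = (-0.99 +/- 2.275983) / (-2.1).
    z_1 = (-0.99 + 2.275983) / (-2.1) = -0.6124,   |z_1| = 0.6124.
    z_2 = (-0.99 - 2.275983) / (-2.1) = 1.5552,   |z_2| = 1.5552.
Moduli of all roots: 1.2500, 0.6124, 1.5552.
All moduli strictly greater than 1? No.
Verdict: Not invertible.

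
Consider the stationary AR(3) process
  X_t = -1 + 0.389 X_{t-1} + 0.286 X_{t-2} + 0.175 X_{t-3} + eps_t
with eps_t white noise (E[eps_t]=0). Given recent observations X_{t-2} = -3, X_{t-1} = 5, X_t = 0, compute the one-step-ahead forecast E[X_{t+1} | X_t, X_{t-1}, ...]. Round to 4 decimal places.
E[X_{t+1} \mid \mathcal F_t] = -0.0950

For an AR(p) model X_t = c + sum_i phi_i X_{t-i} + eps_t, the
one-step-ahead conditional mean is
  E[X_{t+1} | X_t, ...] = c + sum_i phi_i X_{t+1-i}.
Substitute known values:
  E[X_{t+1} | ...] = -1 + (0.389) * (0) + (0.286) * (5) + (0.175) * (-3)
                   = -0.0950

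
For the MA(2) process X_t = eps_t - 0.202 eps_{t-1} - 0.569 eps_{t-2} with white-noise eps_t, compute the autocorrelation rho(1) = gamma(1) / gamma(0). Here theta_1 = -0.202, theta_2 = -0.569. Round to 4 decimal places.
\rho(1) = -0.0638

For an MA(q) process with theta_0 = 1, the autocovariance is
  gamma(k) = sigma^2 * sum_{i=0..q-k} theta_i * theta_{i+k},
and rho(k) = gamma(k) / gamma(0). Sigma^2 cancels.
  numerator   = (1)*(-0.202) + (-0.202)*(-0.569) = -0.087062.
  denominator = (1)^2 + (-0.202)^2 + (-0.569)^2 = 1.364565.
  rho(1) = -0.087062 / 1.364565 = -0.0638.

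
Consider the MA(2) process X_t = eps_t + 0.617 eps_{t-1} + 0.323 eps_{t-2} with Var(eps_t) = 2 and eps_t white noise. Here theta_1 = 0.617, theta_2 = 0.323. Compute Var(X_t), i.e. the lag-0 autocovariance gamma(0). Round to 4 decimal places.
\gamma(0) = 2.9700

For an MA(q) process X_t = eps_t + sum_i theta_i eps_{t-i} with
Var(eps_t) = sigma^2, the variance is
  gamma(0) = sigma^2 * (1 + sum_i theta_i^2).
  sum_i theta_i^2 = (0.617)^2 + (0.323)^2 = 0.380689 + 0.104329 = 0.485018.
  gamma(0) = 2 * (1 + 0.485018) = 2 * 1.485018 = 2.970036, which rounds to 2.9700.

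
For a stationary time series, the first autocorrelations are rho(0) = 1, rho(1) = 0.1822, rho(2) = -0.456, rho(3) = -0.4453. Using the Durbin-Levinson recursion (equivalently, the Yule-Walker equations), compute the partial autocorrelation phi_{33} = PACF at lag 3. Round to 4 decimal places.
\phi_{33} = -0.3170

The PACF at lag k is phi_{kk}, the last component of the solution
to the Yule-Walker system G_k phi = r_k where
  (G_k)_{ij} = rho(|i - j|), (r_k)_i = rho(i), i,j = 1..k.
Equivalently, Durbin-Levinson gives phi_{kk} iteratively:
  phi_{11} = rho(1)
  phi_{kk} = [rho(k) - sum_{j=1..k-1} phi_{k-1,j} rho(k-j)]
            / [1 - sum_{j=1..k-1} phi_{k-1,j} rho(j)],
  phi_{k,j} = phi_{k-1,j} - phi_{kk} phi_{k-1,k-j},  j = 1..k-1.
Step k = 1:
  phi_11 = rho(1) = 0.1822.
Step k = 2:
  phi_22 = [rho(2) - phi_11 rho(1)] / [1 - phi_11 rho(1)] = [-0.456 - (0.1822)(0.1822)] / [1 - (0.1822)(0.1822)]
         = -0.48919684 / 0.96680316 = -0.505994.
  Update: phi_21 = phi_11 - phi_22 phi_11 = 0.1822 - (-0.505994)(0.1822) = 0.274392.
Step k = 3:
  phi_33 = [rho(3) - phi_21 rho(2) - phi_22 rho(1)] / [1 - phi_21 rho(1) - phi_22 rho(2)]
    numerator   = -0.4453 - (0.274392)(-0.456) - (-0.505994)(0.1822) = -0.22798503
    denominator = 1 - (0.274392)(0.1822) - (-0.505994)(-0.456) = 0.71927237
  phi_33 = -0.22798503 / 0.71927237 = -0.317.
Therefore phi_{33} = -0.3170.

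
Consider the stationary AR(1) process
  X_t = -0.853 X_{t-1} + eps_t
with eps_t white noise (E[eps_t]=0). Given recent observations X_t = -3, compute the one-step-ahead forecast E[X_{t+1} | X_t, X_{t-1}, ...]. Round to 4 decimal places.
E[X_{t+1} \mid \mathcal F_t] = 2.5590

For an AR(p) model X_t = c + sum_i phi_i X_{t-i} + eps_t, the
one-step-ahead conditional mean is
  E[X_{t+1} | X_t, ...] = c + sum_i phi_i X_{t+1-i}.
Substitute known values:
  E[X_{t+1} | ...] = (-0.853) * (-3)
                   = 2.5590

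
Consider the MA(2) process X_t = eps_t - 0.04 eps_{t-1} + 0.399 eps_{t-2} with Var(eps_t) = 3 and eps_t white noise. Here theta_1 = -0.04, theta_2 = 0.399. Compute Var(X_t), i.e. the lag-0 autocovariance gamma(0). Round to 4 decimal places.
\gamma(0) = 3.4824

For an MA(q) process X_t = eps_t + sum_i theta_i eps_{t-i} with
Var(eps_t) = sigma^2, the variance is
  gamma(0) = sigma^2 * (1 + sum_i theta_i^2).
  sum_i theta_i^2 = (-0.04)^2 + (0.399)^2 = 0.0016 + 0.159201 = 0.160801.
  gamma(0) = 3 * (1 + 0.160801) = 3 * 1.160801 = 3.482403, which rounds to 3.4824.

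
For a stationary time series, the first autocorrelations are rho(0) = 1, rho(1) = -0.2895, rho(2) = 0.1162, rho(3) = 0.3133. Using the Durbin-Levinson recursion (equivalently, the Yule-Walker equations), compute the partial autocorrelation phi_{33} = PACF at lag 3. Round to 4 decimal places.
\phi_{33} = 0.3890

The PACF at lag k is phi_{kk}, the last component of the solution
to the Yule-Walker system G_k phi = r_k where
  (G_k)_{ij} = rho(|i - j|), (r_k)_i = rho(i), i,j = 1..k.
Equivalently, Durbin-Levinson gives phi_{kk} iteratively:
  phi_{11} = rho(1)
  phi_{kk} = [rho(k) - sum_{j=1..k-1} phi_{k-1,j} rho(k-j)]
            / [1 - sum_{j=1..k-1} phi_{k-1,j} rho(j)],
  phi_{k,j} = phi_{k-1,j} - phi_{kk} phi_{k-1,k-j},  j = 1..k-1.
Step k = 1:
  phi_11 = rho(1) = -0.2895.
Step k = 2:
  phi_22 = [rho(2) - phi_11 rho(1)] / [1 - phi_11 rho(1)] = [0.1162 - (-0.2895)(-0.2895)] / [1 - (-0.2895)(-0.2895)]
         = 0.03238975 / 0.91618975 = 0.035353.
  Update: phi_21 = phi_11 - phi_22 phi_11 = -0.2895 - (0.035353)(-0.2895) = -0.279265.
Step k = 3:
  phi_33 = [rho(3) - phi_21 rho(2) - phi_22 rho(1)] / [1 - phi_21 rho(1) - phi_22 rho(2)]
    numerator   = 0.3133 - (-0.279265)(0.1162) - (0.035353)(-0.2895) = 0.35598524
    denominator = 1 - (-0.279265)(-0.2895) - (0.035353)(0.1162) = 0.91504469
  phi_33 = 0.35598524 / 0.91504469 = 0.389.
Therefore phi_{33} = 0.3890.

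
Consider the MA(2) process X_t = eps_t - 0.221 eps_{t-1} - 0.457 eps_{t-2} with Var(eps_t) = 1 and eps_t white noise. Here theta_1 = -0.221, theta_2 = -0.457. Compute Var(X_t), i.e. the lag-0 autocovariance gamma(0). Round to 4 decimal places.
\gamma(0) = 1.2577

For an MA(q) process X_t = eps_t + sum_i theta_i eps_{t-i} with
Var(eps_t) = sigma^2, the variance is
  gamma(0) = sigma^2 * (1 + sum_i theta_i^2).
  sum_i theta_i^2 = (-0.221)^2 + (-0.457)^2 = 0.048841 + 0.208849 = 0.25769.
  gamma(0) = 1 * (1 + 0.25769) = 1 * 1.25769 = 1.25769, which rounds to 1.2577.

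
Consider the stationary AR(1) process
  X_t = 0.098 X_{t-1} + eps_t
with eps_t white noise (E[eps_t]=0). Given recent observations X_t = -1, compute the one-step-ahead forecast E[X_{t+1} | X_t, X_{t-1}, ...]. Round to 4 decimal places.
E[X_{t+1} \mid \mathcal F_t] = -0.0980

For an AR(p) model X_t = c + sum_i phi_i X_{t-i} + eps_t, the
one-step-ahead conditional mean is
  E[X_{t+1} | X_t, ...] = c + sum_i phi_i X_{t+1-i}.
Substitute known values:
  E[X_{t+1} | ...] = (0.098) * (-1)
                   = -0.0980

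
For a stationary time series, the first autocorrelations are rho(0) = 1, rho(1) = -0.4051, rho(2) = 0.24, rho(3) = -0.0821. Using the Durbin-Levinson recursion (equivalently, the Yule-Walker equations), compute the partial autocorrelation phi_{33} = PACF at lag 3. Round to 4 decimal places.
\phi_{33} = 0.0520

The PACF at lag k is phi_{kk}, the last component of the solution
to the Yule-Walker system G_k phi = r_k where
  (G_k)_{ij} = rho(|i - j|), (r_k)_i = rho(i), i,j = 1..k.
Equivalently, Durbin-Levinson gives phi_{kk} iteratively:
  phi_{11} = rho(1)
  phi_{kk} = [rho(k) - sum_{j=1..k-1} phi_{k-1,j} rho(k-j)]
            / [1 - sum_{j=1..k-1} phi_{k-1,j} rho(j)],
  phi_{k,j} = phi_{k-1,j} - phi_{kk} phi_{k-1,k-j},  j = 1..k-1.
Step k = 1:
  phi_11 = rho(1) = -0.4051.
Step k = 2:
  phi_22 = [rho(2) - phi_11 rho(1)] / [1 - phi_11 rho(1)] = [0.24 - (-0.4051)(-0.4051)] / [1 - (-0.4051)(-0.4051)]
         = 0.07589399 / 0.83589399 = 0.090794.
  Update: phi_21 = phi_11 - phi_22 phi_11 = -0.4051 - (0.090794)(-0.4051) = -0.368319.
Step k = 3:
  phi_33 = [rho(3) - phi_21 rho(2) - phi_22 rho(1)] / [1 - phi_21 rho(1) - phi_22 rho(2)]
    numerator   = -0.0821 - (-0.368319)(0.24) - (0.090794)(-0.4051) = 0.04307723
    denominator = 1 - (-0.368319)(-0.4051) - (0.090794)(0.24) = 0.82900329
  phi_33 = 0.04307723 / 0.82900329 = 0.052.
Therefore phi_{33} = 0.0520.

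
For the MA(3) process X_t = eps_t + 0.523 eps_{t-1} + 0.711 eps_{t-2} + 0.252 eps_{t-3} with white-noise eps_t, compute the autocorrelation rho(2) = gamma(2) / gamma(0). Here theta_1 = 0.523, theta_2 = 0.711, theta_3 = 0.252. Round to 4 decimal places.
\rho(2) = 0.4574

For an MA(q) process with theta_0 = 1, the autocovariance is
  gamma(k) = sigma^2 * sum_{i=0..q-k} theta_i * theta_{i+k},
and rho(k) = gamma(k) / gamma(0). Sigma^2 cancels.
  numerator   = (1)*(0.711) + (0.523)*(0.252) = 0.842796.
  denominator = (1)^2 + (0.523)^2 + (0.711)^2 + (0.252)^2 = 1.842554.
  rho(2) = 0.842796 / 1.842554 = 0.4574.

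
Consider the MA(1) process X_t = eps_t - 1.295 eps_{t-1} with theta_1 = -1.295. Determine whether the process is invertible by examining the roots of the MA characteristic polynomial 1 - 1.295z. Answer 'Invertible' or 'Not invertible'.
\text{Not invertible}

The MA(q) characteristic polynomial is P(z) = 1 - 1.295z.
Invertibility requires all roots to lie outside the unit circle, i.e. |z| > 1 for every root.
This is linear in z: 1 + (-1.295) z = 0  =>  z = -1/(-1.295) = 0.772201,  |z| = 0.772201.
Moduli of all roots: 0.7722.
All moduli strictly greater than 1? No.
Verdict: Not invertible.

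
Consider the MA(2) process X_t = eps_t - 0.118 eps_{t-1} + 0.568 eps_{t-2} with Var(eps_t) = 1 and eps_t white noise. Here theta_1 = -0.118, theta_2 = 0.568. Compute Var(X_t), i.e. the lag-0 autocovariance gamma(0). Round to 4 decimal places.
\gamma(0) = 1.3365

For an MA(q) process X_t = eps_t + sum_i theta_i eps_{t-i} with
Var(eps_t) = sigma^2, the variance is
  gamma(0) = sigma^2 * (1 + sum_i theta_i^2).
  sum_i theta_i^2 = (-0.118)^2 + (0.568)^2 = 0.013924 + 0.322624 = 0.336548.
  gamma(0) = 1 * (1 + 0.336548) = 1 * 1.336548 = 1.336548, which rounds to 1.3365.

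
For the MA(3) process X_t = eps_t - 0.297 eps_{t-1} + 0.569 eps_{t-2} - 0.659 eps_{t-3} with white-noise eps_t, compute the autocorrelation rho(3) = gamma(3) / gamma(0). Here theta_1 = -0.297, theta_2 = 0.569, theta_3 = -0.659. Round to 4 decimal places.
\rho(3) = -0.3569

For an MA(q) process with theta_0 = 1, the autocovariance is
  gamma(k) = sigma^2 * sum_{i=0..q-k} theta_i * theta_{i+k},
and rho(k) = gamma(k) / gamma(0). Sigma^2 cancels.
  numerator   = (1)*(-0.659) = -0.659.
  denominator = (1)^2 + (-0.297)^2 + (0.569)^2 + (-0.659)^2 = 1.846251.
  rho(3) = -0.659 / 1.846251 = -0.3569.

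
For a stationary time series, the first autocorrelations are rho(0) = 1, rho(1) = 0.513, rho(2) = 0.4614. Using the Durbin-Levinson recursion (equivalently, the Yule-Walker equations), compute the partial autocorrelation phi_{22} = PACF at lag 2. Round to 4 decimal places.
\phi_{22} = 0.2690

The PACF at lag k is phi_{kk}, the last component of the solution
to the Yule-Walker system G_k phi = r_k where
  (G_k)_{ij} = rho(|i - j|), (r_k)_i = rho(i), i,j = 1..k.
Equivalently, Durbin-Levinson gives phi_{kk} iteratively:
  phi_{11} = rho(1)
  phi_{kk} = [rho(k) - sum_{j=1..k-1} phi_{k-1,j} rho(k-j)]
            / [1 - sum_{j=1..k-1} phi_{k-1,j} rho(j)],
  phi_{k,j} = phi_{k-1,j} - phi_{kk} phi_{k-1,k-j},  j = 1..k-1.
Step k = 1:
  phi_11 = rho(1) = 0.513.
Step k = 2:
  phi_22 = [rho(2) - phi_11 rho(1)] / [1 - phi_11 rho(1)] = [0.4614 - (0.513)(0.513)] / [1 - (0.513)(0.513)]
         = 0.198231 / 0.736831 = 0.269.
Therefore phi_{22} = 0.2690.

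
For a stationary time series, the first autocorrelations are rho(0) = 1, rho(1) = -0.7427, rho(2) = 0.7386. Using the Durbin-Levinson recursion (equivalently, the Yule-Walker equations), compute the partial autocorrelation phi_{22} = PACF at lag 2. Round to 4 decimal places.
\phi_{22} = 0.4170

The PACF at lag k is phi_{kk}, the last component of the solution
to the Yule-Walker system G_k phi = r_k where
  (G_k)_{ij} = rho(|i - j|), (r_k)_i = rho(i), i,j = 1..k.
Equivalently, Durbin-Levinson gives phi_{kk} iteratively:
  phi_{11} = rho(1)
  phi_{kk} = [rho(k) - sum_{j=1..k-1} phi_{k-1,j} rho(k-j)]
            / [1 - sum_{j=1..k-1} phi_{k-1,j} rho(j)],
  phi_{k,j} = phi_{k-1,j} - phi_{kk} phi_{k-1,k-j},  j = 1..k-1.
Step k = 1:
  phi_11 = rho(1) = -0.7427.
Step k = 2:
  phi_22 = [rho(2) - phi_11 rho(1)] / [1 - phi_11 rho(1)] = [0.7386 - (-0.7427)(-0.7427)] / [1 - (-0.7427)(-0.7427)]
         = 0.18699671 / 0.44839671 = 0.417.
Therefore phi_{22} = 0.4170.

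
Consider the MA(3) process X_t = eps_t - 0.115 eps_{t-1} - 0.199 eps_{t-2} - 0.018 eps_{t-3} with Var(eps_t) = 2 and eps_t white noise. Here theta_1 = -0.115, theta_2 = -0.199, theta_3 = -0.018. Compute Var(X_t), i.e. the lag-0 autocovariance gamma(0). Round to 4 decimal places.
\gamma(0) = 2.1063

For an MA(q) process X_t = eps_t + sum_i theta_i eps_{t-i} with
Var(eps_t) = sigma^2, the variance is
  gamma(0) = sigma^2 * (1 + sum_i theta_i^2).
  sum_i theta_i^2 = (-0.115)^2 + (-0.199)^2 + (-0.018)^2 = 0.013225 + 0.039601 + 0.000324 = 0.05315.
  gamma(0) = 2 * (1 + 0.05315) = 2 * 1.05315 = 2.1063.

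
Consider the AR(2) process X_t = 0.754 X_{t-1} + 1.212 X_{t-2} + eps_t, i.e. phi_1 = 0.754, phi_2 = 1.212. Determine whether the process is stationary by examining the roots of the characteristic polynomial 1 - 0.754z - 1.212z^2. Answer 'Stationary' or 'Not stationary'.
\text{Not stationary}

The AR(p) characteristic polynomial is P(z) = 1 - 0.754z - 1.212z^2.
Stationarity requires all roots to lie outside the unit circle, i.e. |z| > 1 for every root.
Set 1 + (-0.754) z + (-1.212) z^2 = 0, i.e. a z^2 + b z + c = 0 with a = -1.212, b = -0.754, c = 1.
Discriminant D = b^2 - 4ac = (-0.754)^2 - 4*(-1.212)*1 = 0.568516 - (-4.848) = 5.416516.
D >= 0, so the roots are real: z = (-b +/- sqrt(D)) / (2a) = (0.754 +/- 2.327341) / (-2.424).
  z_1 = (0.754 + 2.327341) / (-2.424) = -1.2712,   |z_1| = 1.2712.
  z_2 = (0.754 - 2.327341) / (-2.424) = 0.6491,   |z_2| = 0.6491.
Moduli of all roots: 1.2712, 0.6491.
All moduli strictly greater than 1? No.
Verdict: Not stationary.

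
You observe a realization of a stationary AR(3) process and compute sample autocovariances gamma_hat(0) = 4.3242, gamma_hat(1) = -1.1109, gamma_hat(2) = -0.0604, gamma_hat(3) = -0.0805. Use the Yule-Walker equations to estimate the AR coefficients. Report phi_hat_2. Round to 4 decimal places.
\hat\phi_{2} = -0.0990

The Yule-Walker equations for an AR(p) process read, in matrix form,
  Gamma_p phi = r_p,   with   (Gamma_p)_{ij} = gamma(|i - j|),
                       (r_p)_i = gamma(i),   i,j = 1..p.
Substitute the sample gammas (Toeplitz matrix and right-hand side of size 3):
  Gamma_p = [[4.3242, -1.1109, -0.0604], [-1.1109, 4.3242, -1.1109], [-0.0604, -1.1109, 4.3242]]
  r_p     = [-1.1109, -0.0604, -0.0805]
Written out (R1..R3):
  (R1) 4.3242 phi_1 - 1.1109 phi_2 - 0.0604 phi_3 = -1.1109
  (R2) -1.1109 phi_1 + 4.3242 phi_2 - 1.1109 phi_3 = -0.0604
  (R3) -0.0604 phi_1 - 1.1109 phi_2 + 4.3242 phi_3 = -0.0805
Gaussian elimination:
  R2 <- R2 - (-1.1109/4.3242) R1 = R2 - (-0.256903) R1:  4.038806 phi_2 - 1.126417 phi_3 = -0.345794
  R3 <- R3 - (-0.0604/4.3242) R1 = R3 - (-0.013968) R1:  -1.126417 phi_2 + 4.323356 phi_3 = -0.096017
  R3 <- R3 - (-1.126417/4.038806) R2 = R3 - (-0.278898) R2:  4.0092 phi_3 = -0.192458
Back-substitution:
  phi_hat_3 = -0.192458 / 4.0092 = -0.048004
  phi_hat_2 = (-0.345794 - (-1.126417)(-0.048004)) / 4.038806 = -0.099006
  phi_hat_1 = (-1.1109 - (-1.1109)(-0.099006) - (-0.0604)(-0.048004)) / 4.3242 = -0.283008
So phi_hat = [-0.2830, -0.0990, -0.0480].
Therefore phi_hat_2 = -0.0990.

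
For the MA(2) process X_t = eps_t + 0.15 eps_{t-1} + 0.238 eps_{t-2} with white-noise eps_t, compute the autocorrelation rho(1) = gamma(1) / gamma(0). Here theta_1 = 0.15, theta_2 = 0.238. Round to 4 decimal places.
\rho(1) = 0.1721

For an MA(q) process with theta_0 = 1, the autocovariance is
  gamma(k) = sigma^2 * sum_{i=0..q-k} theta_i * theta_{i+k},
and rho(k) = gamma(k) / gamma(0). Sigma^2 cancels.
  numerator   = (1)*(0.15) + (0.15)*(0.238) = 0.1857.
  denominator = (1)^2 + (0.15)^2 + (0.238)^2 = 1.079144.
  rho(1) = 0.1857 / 1.079144 = 0.1721.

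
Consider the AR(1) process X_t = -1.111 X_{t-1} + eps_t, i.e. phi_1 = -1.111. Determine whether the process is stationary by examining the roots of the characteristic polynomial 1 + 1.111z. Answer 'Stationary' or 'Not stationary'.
\text{Not stationary}

The AR(p) characteristic polynomial is P(z) = 1 + 1.111z.
Stationarity requires all roots to lie outside the unit circle, i.e. |z| > 1 for every root.
This is linear in z: 1 + (1.111) z = 0  =>  z = -1/(1.111) = -0.90009,  |z| = 0.90009.
Moduli of all roots: 0.9001.
All moduli strictly greater than 1? No.
Verdict: Not stationary.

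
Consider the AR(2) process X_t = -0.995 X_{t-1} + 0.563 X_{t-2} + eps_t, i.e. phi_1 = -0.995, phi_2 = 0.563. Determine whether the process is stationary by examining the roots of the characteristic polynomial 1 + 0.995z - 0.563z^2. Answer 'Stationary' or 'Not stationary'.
\text{Not stationary}

The AR(p) characteristic polynomial is P(z) = 1 + 0.995z - 0.563z^2.
Stationarity requires all roots to lie outside the unit circle, i.e. |z| > 1 for every root.
Set 1 + (0.995) z + (-0.563) z^2 = 0, i.e. a z^2 + b z + c = 0 with a = -0.563, b = 0.995, c = 1.
Discriminant D = b^2 - 4ac = (0.995)^2 - 4*(-0.563)*1 = 0.990025 - (-2.252) = 3.242025.
D >= 0, so the roots are real: z = (-b +/- sqrt(D)) / (2a) = (-0.995 +/- 1.800562) / (-1.126).
  z_1 = (-0.995 + 1.800562) / (-1.126) = -0.7154,   |z_1| = 0.7154.
  z_2 = (-0.995 - 1.800562) / (-1.126) = 2.4827,   |z_2| = 2.4827.
Moduli of all roots: 0.7154, 2.4827.
All moduli strictly greater than 1? No.
Verdict: Not stationary.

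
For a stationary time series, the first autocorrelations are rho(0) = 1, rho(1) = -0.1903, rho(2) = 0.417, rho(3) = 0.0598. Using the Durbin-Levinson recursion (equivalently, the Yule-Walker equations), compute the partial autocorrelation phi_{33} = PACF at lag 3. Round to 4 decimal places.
\phi_{33} = 0.2250

The PACF at lag k is phi_{kk}, the last component of the solution
to the Yule-Walker system G_k phi = r_k where
  (G_k)_{ij} = rho(|i - j|), (r_k)_i = rho(i), i,j = 1..k.
Equivalently, Durbin-Levinson gives phi_{kk} iteratively:
  phi_{11} = rho(1)
  phi_{kk} = [rho(k) - sum_{j=1..k-1} phi_{k-1,j} rho(k-j)]
            / [1 - sum_{j=1..k-1} phi_{k-1,j} rho(j)],
  phi_{k,j} = phi_{k-1,j} - phi_{kk} phi_{k-1,k-j},  j = 1..k-1.
Step k = 1:
  phi_11 = rho(1) = -0.1903.
Step k = 2:
  phi_22 = [rho(2) - phi_11 rho(1)] / [1 - phi_11 rho(1)] = [0.417 - (-0.1903)(-0.1903)] / [1 - (-0.1903)(-0.1903)]
         = 0.38078591 / 0.96378591 = 0.395094.
  Update: phi_21 = phi_11 - phi_22 phi_11 = -0.1903 - (0.395094)(-0.1903) = -0.115114.
Step k = 3:
  phi_33 = [rho(3) - phi_21 rho(2) - phi_22 rho(1)] / [1 - phi_21 rho(1) - phi_22 rho(2)]
    numerator   = 0.0598 - (-0.115114)(0.417) - (0.395094)(-0.1903) = 0.18298875
    denominator = 1 - (-0.115114)(-0.1903) - (0.395094)(0.417) = 0.81333973
  phi_33 = 0.18298875 / 0.81333973 = 0.225.
Therefore phi_{33} = 0.2250.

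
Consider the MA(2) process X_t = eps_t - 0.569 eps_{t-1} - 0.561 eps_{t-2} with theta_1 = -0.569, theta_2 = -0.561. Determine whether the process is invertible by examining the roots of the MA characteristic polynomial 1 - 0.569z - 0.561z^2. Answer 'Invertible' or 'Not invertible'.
\text{Not invertible}

The MA(q) characteristic polynomial is P(z) = 1 - 0.569z - 0.561z^2.
Invertibility requires all roots to lie outside the unit circle, i.e. |z| > 1 for every root.
Set 1 + (-0.569) z + (-0.561) z^2 = 0, i.e. a z^2 + b z + c = 0 with a = -0.561, b = -0.569, c = 1.
Discriminant D = b^2 - 4ac = (-0.569)^2 - 4*(-0.561)*1 = 0.323761 - (-2.244) = 2.567761.
D >= 0, so the roots are real: z = (-b +/- sqrt(D)) / (2a) = (0.569 +/- 1.602423) / (-1.122).
  z_1 = (0.569 + 1.602423) / (-1.122) = -1.9353,   |z_1| = 1.9353.
  z_2 = (0.569 - 1.602423) / (-1.122) = 0.9211,   |z_2| = 0.9211.
Moduli of all roots: 1.9353, 0.9211.
All moduli strictly greater than 1? No.
Verdict: Not invertible.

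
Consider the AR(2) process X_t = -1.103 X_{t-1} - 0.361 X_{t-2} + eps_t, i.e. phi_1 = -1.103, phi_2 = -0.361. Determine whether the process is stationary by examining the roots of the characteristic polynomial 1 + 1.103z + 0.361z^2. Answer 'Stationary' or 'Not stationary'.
\text{Stationary}

The AR(p) characteristic polynomial is P(z) = 1 + 1.103z + 0.361z^2.
Stationarity requires all roots to lie outside the unit circle, i.e. |z| > 1 for every root.
Set 1 + (1.103) z + (0.361) z^2 = 0, i.e. a z^2 + b z + c = 0 with a = 0.361, b = 1.103, c = 1.
Discriminant D = b^2 - 4ac = (1.103)^2 - 4*(0.361)*1 = 1.216609 - (1.444) = -0.227391.
D < 0, so the roots are the complex-conjugate pair z = (-b +/- i sqrt(-D)) / (2a) = -1.5277 +/- 0.6605i.
For a conjugate pair |z|^2 = z * conj(z) = (product of roots) = c/a = 1/(0.361) = 2.770083, so |z| = sqrt(2.770083) = 1.6644 for both roots.
Moduli of all roots: 1.6644, 1.6644.
All moduli strictly greater than 1? Yes.
Verdict: Stationary.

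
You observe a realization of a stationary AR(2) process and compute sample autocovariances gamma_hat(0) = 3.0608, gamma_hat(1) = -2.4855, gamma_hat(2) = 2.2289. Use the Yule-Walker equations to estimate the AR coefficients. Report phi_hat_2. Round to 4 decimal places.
\hat\phi_{2} = 0.2020

The Yule-Walker equations for an AR(p) process read, in matrix form,
  Gamma_p phi = r_p,   with   (Gamma_p)_{ij} = gamma(|i - j|),
                       (r_p)_i = gamma(i),   i,j = 1..p.
Substitute the sample gammas (Toeplitz matrix and right-hand side of size 2):
  Gamma_p = [[3.0608, -2.4855], [-2.4855, 3.0608]]
  r_p     = [-2.4855, 2.2289]
Written out:
  3.0608 phi_1 - 2.4855 phi_2 = -2.4855
  -2.4855 phi_1 + 3.0608 phi_2 = 2.2289
Solve by Cramer's rule:
  det = gamma(0)^2 - gamma(1)^2 = (3.0608)^2 - (-2.4855)^2 = 9.36849664 - 6.17771025 = 3.19078639
  phi_hat_1 = [gamma(1) gamma(0) - gamma(1) gamma(2)] / det = [(-2.4855)(3.0608) - (-2.4855)(2.2289)] / 3.19078639 = -2.06768745 / 3.19078639 = -0.648
  phi_hat_2 = [gamma(0) gamma(2) - gamma(1)^2] / det = [(3.0608)(2.2289) - (-2.4855)^2] / 3.19078639 = 0.64450687 / 3.19078639 = 0.202
So phi_hat = [-0.6480, 0.2020].
Therefore phi_hat_2 = 0.2020.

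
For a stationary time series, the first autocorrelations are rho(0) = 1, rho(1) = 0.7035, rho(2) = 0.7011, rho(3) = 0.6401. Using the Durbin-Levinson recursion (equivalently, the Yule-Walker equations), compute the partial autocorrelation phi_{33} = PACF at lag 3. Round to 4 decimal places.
\phi_{33} = 0.1450

The PACF at lag k is phi_{kk}, the last component of the solution
to the Yule-Walker system G_k phi = r_k where
  (G_k)_{ij} = rho(|i - j|), (r_k)_i = rho(i), i,j = 1..k.
Equivalently, Durbin-Levinson gives phi_{kk} iteratively:
  phi_{11} = rho(1)
  phi_{kk} = [rho(k) - sum_{j=1..k-1} phi_{k-1,j} rho(k-j)]
            / [1 - sum_{j=1..k-1} phi_{k-1,j} rho(j)],
  phi_{k,j} = phi_{k-1,j} - phi_{kk} phi_{k-1,k-j},  j = 1..k-1.
Step k = 1:
  phi_11 = rho(1) = 0.7035.
Step k = 2:
  phi_22 = [rho(2) - phi_11 rho(1)] / [1 - phi_11 rho(1)] = [0.7011 - (0.7035)(0.7035)] / [1 - (0.7035)(0.7035)]
         = 0.20618775 / 0.50508775 = 0.408222.
  Update: phi_21 = phi_11 - phi_22 phi_11 = 0.7035 - (0.408222)(0.7035) = 0.416316.
Step k = 3:
  phi_33 = [rho(3) - phi_21 rho(2) - phi_22 rho(1)] / [1 - phi_21 rho(1) - phi_22 rho(2)]
    numerator   = 0.6401 - (0.416316)(0.7011) - (0.408222)(0.7035) = 0.06103688
    denominator = 1 - (0.416316)(0.7035) - (0.408222)(0.7011) = 0.42091745
  phi_33 = 0.06103688 / 0.42091745 = 0.145.
Therefore phi_{33} = 0.1450.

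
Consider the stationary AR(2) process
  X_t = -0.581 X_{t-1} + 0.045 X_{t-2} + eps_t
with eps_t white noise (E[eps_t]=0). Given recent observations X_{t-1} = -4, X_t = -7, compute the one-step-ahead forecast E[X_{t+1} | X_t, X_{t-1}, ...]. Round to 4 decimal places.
E[X_{t+1} \mid \mathcal F_t] = 3.8870

For an AR(p) model X_t = c + sum_i phi_i X_{t-i} + eps_t, the
one-step-ahead conditional mean is
  E[X_{t+1} | X_t, ...] = c + sum_i phi_i X_{t+1-i}.
Substitute known values:
  E[X_{t+1} | ...] = (-0.581) * (-7) + (0.045) * (-4)
                   = 3.8870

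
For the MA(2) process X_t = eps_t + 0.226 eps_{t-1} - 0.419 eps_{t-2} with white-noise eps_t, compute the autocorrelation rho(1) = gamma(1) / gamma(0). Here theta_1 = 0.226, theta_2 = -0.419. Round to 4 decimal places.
\rho(1) = 0.1070

For an MA(q) process with theta_0 = 1, the autocovariance is
  gamma(k) = sigma^2 * sum_{i=0..q-k} theta_i * theta_{i+k},
and rho(k) = gamma(k) / gamma(0). Sigma^2 cancels.
  numerator   = (1)*(0.226) + (0.226)*(-0.419) = 0.131306.
  denominator = (1)^2 + (0.226)^2 + (-0.419)^2 = 1.226637.
  rho(1) = 0.131306 / 1.226637 = 0.1070.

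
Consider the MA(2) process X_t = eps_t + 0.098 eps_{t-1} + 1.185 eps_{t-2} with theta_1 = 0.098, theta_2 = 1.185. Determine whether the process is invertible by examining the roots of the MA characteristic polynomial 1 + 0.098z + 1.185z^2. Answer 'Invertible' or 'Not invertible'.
\text{Not invertible}

The MA(q) characteristic polynomial is P(z) = 1 + 0.098z + 1.185z^2.
Invertibility requires all roots to lie outside the unit circle, i.e. |z| > 1 for every root.
Set 1 + (0.098) z + (1.185) z^2 = 0, i.e. a z^2 + b z + c = 0 with a = 1.185, b = 0.098, c = 1.
Discriminant D = b^2 - 4ac = (0.098)^2 - 4*(1.185)*1 = 0.009604 - (4.74) = -4.730396.
D < 0, so the roots are the complex-conjugate pair z = (-b +/- i sqrt(-D)) / (2a) = -0.0414 +/- 0.9177i.
For a conjugate pair |z|^2 = z * conj(z) = (product of roots) = c/a = 1/(1.185) = 0.843882, so |z| = sqrt(0.843882) = 0.9186 for both roots.
Moduli of all roots: 0.9186, 0.9186.
All moduli strictly greater than 1? No.
Verdict: Not invertible.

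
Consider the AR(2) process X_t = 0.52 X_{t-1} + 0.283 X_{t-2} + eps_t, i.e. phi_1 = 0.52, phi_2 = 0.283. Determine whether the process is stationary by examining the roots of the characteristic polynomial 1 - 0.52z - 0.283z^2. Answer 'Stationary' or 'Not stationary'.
\text{Stationary}

The AR(p) characteristic polynomial is P(z) = 1 - 0.52z - 0.283z^2.
Stationarity requires all roots to lie outside the unit circle, i.e. |z| > 1 for every root.
Set 1 + (-0.52) z + (-0.283) z^2 = 0, i.e. a z^2 + b z + c = 0 with a = -0.283, b = -0.52, c = 1.
Discriminant D = b^2 - 4ac = (-0.52)^2 - 4*(-0.283)*1 = 0.2704 - (-1.132) = 1.4024.
D >= 0, so the roots are real: z = (-b +/- sqrt(D)) / (2a) = (0.52 +/- 1.18423) / (-0.566).
  z_1 = (0.52 + 1.18423) / (-0.566) = -3.011,   |z_1| = 3.011.
  z_2 = (0.52 - 1.18423) / (-0.566) = 1.1736,   |z_2| = 1.1736.
Moduli of all roots: 3.0110, 1.1736.
All moduli strictly greater than 1? Yes.
Verdict: Stationary.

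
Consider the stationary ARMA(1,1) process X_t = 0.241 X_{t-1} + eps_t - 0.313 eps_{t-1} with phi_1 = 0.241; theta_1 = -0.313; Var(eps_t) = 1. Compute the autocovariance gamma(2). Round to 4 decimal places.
\gamma(2) = -0.0170

Multiply the model equation by X_{t-k} and take expectations. With theta_0 = psi_0 = 1 and psi_j the MA(infinity) weights, this gives
  gamma(k) - sum_i phi_i gamma(k-i) = c_k,
  c_k = sigma^2 * sum_{j=k..q} theta_j psi_{j-k}   (c_k = 0 for k > q),
using gamma(-m) = gamma(m).
psi-weights needed (psi_j = theta_j + sum_i phi_i psi_{j-i}):
  psi_1 = theta_1 + phi_1 = -0.313 + (0.241) = -0.072
Right-hand sides:
  c_0 = sigma^2 (1 + theta_1 psi_1) = 1 * (1 + (-0.313)(-0.072)) = 1 * 1.022536 = 1.022536
  c_1 = sigma^2 theta_1 = 1 * (-0.313) = -0.313
  c_2 = 0
Equations for k = 0 and k = 1 (AR order 1):
  gamma(0) = phi_1 gamma(1) + c_0
  gamma(1) = phi_1 gamma(0) + c_1
Substituting the second into the first: gamma(0) (1 - phi_1^2) = c_0 + phi_1 c_1, so
  gamma(0) = (c_0 + phi_1 c_1) / (1 - phi_1^2) = (1.022536 + (0.241)(-0.313)) / (1 - (0.241)^2) = 0.947103 / 0.941919 = 1.005504.
  gamma(1) = phi_1 gamma(0) + c_1 = (0.241)(1.005504) + (-0.313) = -0.070674.
For k = 2 (> q): gamma(2) = phi_1 gamma(1) = (0.241)(-0.070674) = -0.017032.
Therefore gamma(2) = -0.0170 (to 4 decimal places).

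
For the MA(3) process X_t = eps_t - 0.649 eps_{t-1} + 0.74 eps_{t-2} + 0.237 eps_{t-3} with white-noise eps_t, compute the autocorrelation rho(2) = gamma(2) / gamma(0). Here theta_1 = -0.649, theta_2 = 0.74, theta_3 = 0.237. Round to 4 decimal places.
\rho(2) = 0.2895

For an MA(q) process with theta_0 = 1, the autocovariance is
  gamma(k) = sigma^2 * sum_{i=0..q-k} theta_i * theta_{i+k},
and rho(k) = gamma(k) / gamma(0). Sigma^2 cancels.
  numerator   = (1)*(0.74) + (-0.649)*(0.237) = 0.586187.
  denominator = (1)^2 + (-0.649)^2 + (0.74)^2 + (0.237)^2 = 2.02497.
  rho(2) = 0.586187 / 2.02497 = 0.2895.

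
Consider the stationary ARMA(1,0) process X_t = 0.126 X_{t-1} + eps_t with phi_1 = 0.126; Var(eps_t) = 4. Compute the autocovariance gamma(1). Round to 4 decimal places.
\gamma(1) = 0.5121

Multiply the model equation by X_{t-k} and take expectations. With theta_0 = psi_0 = 1 and psi_j the MA(infinity) weights, this gives
  gamma(k) - sum_i phi_i gamma(k-i) = c_k,
  c_k = sigma^2 * sum_{j=k..q} theta_j psi_{j-k}   (c_k = 0 for k > q),
using gamma(-m) = gamma(m).
Pure AR (q = 0): c_0 = sigma^2 = 4, c_k = 0 for k >= 1.
Equations for k = 0 and k = 1 (AR order 1):
  gamma(0) = phi_1 gamma(1) + c_0
  gamma(1) = phi_1 gamma(0) + c_1
Substituting the second into the first: gamma(0) (1 - phi_1^2) = c_0 + phi_1 c_1, so
  gamma(0) = c_0 / (1 - phi_1^2) = 4 / (1 - (0.126)^2) = 4 / 0.984124 = 4.064528.
  gamma(1) = phi_1 gamma(0) = (0.126)(4.064528) = 0.512131.
Therefore gamma(1) = 0.5121 (to 4 decimal places).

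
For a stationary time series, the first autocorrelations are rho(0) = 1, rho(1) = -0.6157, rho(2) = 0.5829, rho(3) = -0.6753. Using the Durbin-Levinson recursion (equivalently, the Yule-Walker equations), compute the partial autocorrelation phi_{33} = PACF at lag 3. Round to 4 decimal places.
\phi_{33} = -0.4190

The PACF at lag k is phi_{kk}, the last component of the solution
to the Yule-Walker system G_k phi = r_k where
  (G_k)_{ij} = rho(|i - j|), (r_k)_i = rho(i), i,j = 1..k.
Equivalently, Durbin-Levinson gives phi_{kk} iteratively:
  phi_{11} = rho(1)
  phi_{kk} = [rho(k) - sum_{j=1..k-1} phi_{k-1,j} rho(k-j)]
            / [1 - sum_{j=1..k-1} phi_{k-1,j} rho(j)],
  phi_{k,j} = phi_{k-1,j} - phi_{kk} phi_{k-1,k-j},  j = 1..k-1.
Step k = 1:
  phi_11 = rho(1) = -0.6157.
Step k = 2:
  phi_22 = [rho(2) - phi_11 rho(1)] / [1 - phi_11 rho(1)] = [0.5829 - (-0.6157)(-0.6157)] / [1 - (-0.6157)(-0.6157)]
         = 0.20381351 / 0.62091351 = 0.328248.
  Update: phi_21 = phi_11 - phi_22 phi_11 = -0.6157 - (0.328248)(-0.6157) = -0.413598.
Step k = 3:
  phi_33 = [rho(3) - phi_21 rho(2) - phi_22 rho(1)] / [1 - phi_21 rho(1) - phi_22 rho(2)]
    numerator   = -0.6753 - (-0.413598)(0.5829) - (0.328248)(-0.6157) = -0.23211165
    denominator = 1 - (-0.413598)(-0.6157) - (0.328248)(0.5829) = 0.55401217
  phi_33 = -0.23211165 / 0.55401217 = -0.419.
Therefore phi_{33} = -0.4190.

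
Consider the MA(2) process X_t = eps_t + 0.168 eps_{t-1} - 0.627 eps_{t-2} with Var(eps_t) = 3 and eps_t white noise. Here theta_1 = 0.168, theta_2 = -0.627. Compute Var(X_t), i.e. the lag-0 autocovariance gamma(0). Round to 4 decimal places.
\gamma(0) = 4.2641

For an MA(q) process X_t = eps_t + sum_i theta_i eps_{t-i} with
Var(eps_t) = sigma^2, the variance is
  gamma(0) = sigma^2 * (1 + sum_i theta_i^2).
  sum_i theta_i^2 = (0.168)^2 + (-0.627)^2 = 0.028224 + 0.393129 = 0.421353.
  gamma(0) = 3 * (1 + 0.421353) = 3 * 1.421353 = 4.264059, which rounds to 4.2641.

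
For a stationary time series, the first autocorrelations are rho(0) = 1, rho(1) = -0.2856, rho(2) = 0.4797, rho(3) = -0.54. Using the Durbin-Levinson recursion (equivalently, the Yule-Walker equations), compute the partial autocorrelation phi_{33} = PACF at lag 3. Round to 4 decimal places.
\phi_{33} = -0.4540

The PACF at lag k is phi_{kk}, the last component of the solution
to the Yule-Walker system G_k phi = r_k where
  (G_k)_{ij} = rho(|i - j|), (r_k)_i = rho(i), i,j = 1..k.
Equivalently, Durbin-Levinson gives phi_{kk} iteratively:
  phi_{11} = rho(1)
  phi_{kk} = [rho(k) - sum_{j=1..k-1} phi_{k-1,j} rho(k-j)]
            / [1 - sum_{j=1..k-1} phi_{k-1,j} rho(j)],
  phi_{k,j} = phi_{k-1,j} - phi_{kk} phi_{k-1,k-j},  j = 1..k-1.
Step k = 1:
  phi_11 = rho(1) = -0.2856.
Step k = 2:
  phi_22 = [rho(2) - phi_11 rho(1)] / [1 - phi_11 rho(1)] = [0.4797 - (-0.2856)(-0.2856)] / [1 - (-0.2856)(-0.2856)]
         = 0.39813264 / 0.91843264 = 0.433491.
  Update: phi_21 = phi_11 - phi_22 phi_11 = -0.2856 - (0.433491)(-0.2856) = -0.161795.
Step k = 3:
  phi_33 = [rho(3) - phi_21 rho(2) - phi_22 rho(1)] / [1 - phi_21 rho(1) - phi_22 rho(2)]
    numerator   = -0.54 - (-0.161795)(0.4797) - (0.433491)(-0.2856) = -0.33858187
    denominator = 1 - (-0.161795)(-0.2856) - (0.433491)(0.4797) = 0.74584557
  phi_33 = -0.33858187 / 0.74584557 = -0.454.
Therefore phi_{33} = -0.4540.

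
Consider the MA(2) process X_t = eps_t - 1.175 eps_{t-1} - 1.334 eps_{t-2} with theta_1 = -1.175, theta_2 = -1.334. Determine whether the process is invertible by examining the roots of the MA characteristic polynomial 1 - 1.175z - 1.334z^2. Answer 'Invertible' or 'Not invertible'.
\text{Not invertible}

The MA(q) characteristic polynomial is P(z) = 1 - 1.175z - 1.334z^2.
Invertibility requires all roots to lie outside the unit circle, i.e. |z| > 1 for every root.
Set 1 + (-1.175) z + (-1.334) z^2 = 0, i.e. a z^2 + b z + c = 0 with a = -1.334, b = -1.175, c = 1.
Discriminant D = b^2 - 4ac = (-1.175)^2 - 4*(-1.334)*1 = 1.380625 - (-5.336) = 6.716625.
D >= 0, so the roots are real: z = (-b +/- sqrt(D)) / (2a) = (1.175 +/- 2.591645) / (-2.668).
  z_1 = (1.175 + 2.591645) / (-2.668) = -1.4118,   |z_1| = 1.4118.
  z_2 = (1.175 - 2.591645) / (-2.668) = 0.531,   |z_2| = 0.531.
Moduli of all roots: 1.4118, 0.5310.
All moduli strictly greater than 1? No.
Verdict: Not invertible.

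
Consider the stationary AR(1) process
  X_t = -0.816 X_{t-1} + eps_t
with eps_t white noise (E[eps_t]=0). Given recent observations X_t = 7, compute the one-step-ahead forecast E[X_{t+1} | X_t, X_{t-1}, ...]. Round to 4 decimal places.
E[X_{t+1} \mid \mathcal F_t] = -5.7120

For an AR(p) model X_t = c + sum_i phi_i X_{t-i} + eps_t, the
one-step-ahead conditional mean is
  E[X_{t+1} | X_t, ...] = c + sum_i phi_i X_{t+1-i}.
Substitute known values:
  E[X_{t+1} | ...] = (-0.816) * (7)
                   = -5.7120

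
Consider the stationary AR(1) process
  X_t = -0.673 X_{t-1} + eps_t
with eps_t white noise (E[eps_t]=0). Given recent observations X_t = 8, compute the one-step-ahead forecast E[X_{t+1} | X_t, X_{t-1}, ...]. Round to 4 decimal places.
E[X_{t+1} \mid \mathcal F_t] = -5.3840

For an AR(p) model X_t = c + sum_i phi_i X_{t-i} + eps_t, the
one-step-ahead conditional mean is
  E[X_{t+1} | X_t, ...] = c + sum_i phi_i X_{t+1-i}.
Substitute known values:
  E[X_{t+1} | ...] = (-0.673) * (8)
                   = -5.3840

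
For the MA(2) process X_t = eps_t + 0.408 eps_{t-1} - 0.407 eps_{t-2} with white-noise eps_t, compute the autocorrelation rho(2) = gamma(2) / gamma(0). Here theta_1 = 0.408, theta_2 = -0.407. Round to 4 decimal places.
\rho(2) = -0.3055

For an MA(q) process with theta_0 = 1, the autocovariance is
  gamma(k) = sigma^2 * sum_{i=0..q-k} theta_i * theta_{i+k},
and rho(k) = gamma(k) / gamma(0). Sigma^2 cancels.
  numerator   = (1)*(-0.407) = -0.407.
  denominator = (1)^2 + (0.408)^2 + (-0.407)^2 = 1.332113.
  rho(2) = -0.407 / 1.332113 = -0.3055.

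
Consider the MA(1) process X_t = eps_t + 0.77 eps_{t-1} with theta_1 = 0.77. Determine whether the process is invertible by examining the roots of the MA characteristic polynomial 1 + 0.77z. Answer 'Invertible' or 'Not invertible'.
\text{Invertible}

The MA(q) characteristic polynomial is P(z) = 1 + 0.77z.
Invertibility requires all roots to lie outside the unit circle, i.e. |z| > 1 for every root.
This is linear in z: 1 + (0.77) z = 0  =>  z = -1/(0.77) = -1.298701,  |z| = 1.298701.
Moduli of all roots: 1.2987.
All moduli strictly greater than 1? Yes.
Verdict: Invertible.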